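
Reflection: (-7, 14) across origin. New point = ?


Reflection rule for origin: (-x, -y)
(-7, 14) -> (7, -14)

(7, -14)


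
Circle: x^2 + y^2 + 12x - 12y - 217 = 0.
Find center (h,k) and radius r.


h = -D/2 = -12/2 = -6
k = -E/2 = 12/2 = 6
r^2 = h^2 + k^2 - F = 36 + 36 + 217 = 289
r = 17

Center (-6, 6), radius = 17


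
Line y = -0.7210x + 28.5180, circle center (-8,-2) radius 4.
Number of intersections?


Substitute y = -0.7210x + 28.5180: (x+ 8)^2 + (-0.7210x+28.5180+ 2)^2 = 16
Expand to Ax^2 + Bx + C = 0, where b-k = 30.518
A = 1+m^2 = 1.519841
B = 2(m(b-k) - h) = 2(-0.7210*30.518 + 8) = -28.006956
C = h^2 + (b-k)^2 - r^2 = 64 + 931.348324 - 16 = 979.348324
disc = B^2-4AC = 784.3896 - 5953.8149 = -5169.4253
disc < 0

0 intersection points


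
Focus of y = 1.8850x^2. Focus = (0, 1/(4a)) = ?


a = 1.8850
4a = 7.5400
focus = (0, 1/7.5400) = (0, 0.1326)

Focus = (0, 0.1326)


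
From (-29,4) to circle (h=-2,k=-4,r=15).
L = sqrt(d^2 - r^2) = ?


d = sqrt((-29+ 2)^2 + (4+ 4)^2) = sqrt(729+64) = 28.1603
L = sqrt(793.0000 - 225) = sqrt(568.0000) = 23.8328

23.8328


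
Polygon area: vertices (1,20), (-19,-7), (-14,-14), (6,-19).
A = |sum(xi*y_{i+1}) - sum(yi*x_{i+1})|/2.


sum(xi*y_{i+1}) = 1*(-7) - 19*(-14) - 14*(-19) + 6*20 = 645
sum(yi*x_{i+1}) = 20*(-19) - 7*(-14) - 14*6 - 19*1 = -385
Area = |645 + 385|/2 = 1030/2 = 515.0000

515.0000 sq units


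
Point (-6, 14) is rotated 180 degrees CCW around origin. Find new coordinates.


cos(180) = -1, sin(180) = 0
x' = -6*(-1) - 14*0 = 6
y' = -6*0 + 14*(-1) = -14

(6, -14)


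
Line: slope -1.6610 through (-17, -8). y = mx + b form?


y + 8 = -1.6610(x + 17)
y = -1.6610x - 8 + 1.6610*(-17)
y = -1.6610x - 36.2370

y = -1.6610x - 36.2370


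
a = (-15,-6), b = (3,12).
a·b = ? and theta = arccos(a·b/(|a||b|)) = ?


a·b = -15*3 - 6*12 = -45 - 72 = -117
|a| = sqrt(225+36) = 16.1555
|b| = sqrt(9+144) = 12.3693
cos(theta) = -117/(sqrt(261)*sqrt(153)) = -117/sqrt(39933) = -0.585491
theta = arccos(-117/sqrt(39933)) = 125.8377 degrees

a·b = -117, theta = 125.8377 deg


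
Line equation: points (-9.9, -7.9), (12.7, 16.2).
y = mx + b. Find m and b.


m = (24.1)/(22.6) = 1.0664
b = y1 - m*x1 = -7.9 - (24.1*(-9.9))/(22.6) = -7.9 + 10.5571 = 2.6571

y = 1.0664x + 2.6571


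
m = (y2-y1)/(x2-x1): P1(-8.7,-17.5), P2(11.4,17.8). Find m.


dy = 17.8 + 17.5 = 35.3
dx = 11.4 + 8.7 = 20.1
m = 35.3/20.1 = 1.7562

m = 1.7562


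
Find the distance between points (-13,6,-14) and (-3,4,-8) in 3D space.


dx=10, dy=-2, dz=6
d = sqrt(100+4+36) = sqrt(140) = 11.8322

11.8322


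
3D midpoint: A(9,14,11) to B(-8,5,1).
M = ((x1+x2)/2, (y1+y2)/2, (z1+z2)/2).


Mx = (9- 8)/2 = 0.5000
My = (14+5)/2 = 9.5000
Mz = (11+1)/2 = 6.0000

M = (0.5000, 9.5000, 6.0000)


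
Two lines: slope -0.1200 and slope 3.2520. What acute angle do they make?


m1-m2 = -3.372
1+m1*m2 = 0.60976
tan(theta) = |-3.372/0.60976| = 5.530045
theta = arctan(|-3.372/0.60976|) = 79.7499 degrees (acute angle)

79.7499 degrees


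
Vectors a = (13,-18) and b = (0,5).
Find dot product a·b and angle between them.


a·b = 13*0 - 18*5 = 0 - 90 = -90
|a| = sqrt(169+324) = 22.2036
|b| = sqrt(0+25) = 5.0000
cos(theta) = -90/(sqrt(493)*sqrt(25)) = -90/sqrt(12325) = -0.810679
theta = arccos(-90/sqrt(12325)) = 144.1623 degrees

a·b = -90, theta = 144.1623 deg


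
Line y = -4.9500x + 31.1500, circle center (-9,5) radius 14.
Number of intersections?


Substitute y = -4.9500x + 31.1500: (x+ 9)^2 + (-4.9500x+31.1500-5)^2 = 196
Expand to Ax^2 + Bx + C = 0, where b-k = 26.15
A = 1+m^2 = 25.5025
B = 2(m(b-k) - h) = 2(-4.9500*26.15 + 9) = -240.885
C = h^2 + (b-k)^2 - r^2 = 81 + 683.8225 - 196 = 568.8225
disc = B^2-4AC = 58025.5832 - 58025.5832 = 0
disc = 0

1 intersection point (tangent)


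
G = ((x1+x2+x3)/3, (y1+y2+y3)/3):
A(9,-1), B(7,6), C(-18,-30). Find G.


Gx = (9+7- 18)/3 = -2/3 = -0.6667
Gy = (-1+6- 30)/3 = -25/3 = -8.3333

G = (-0.6667, -8.3333)


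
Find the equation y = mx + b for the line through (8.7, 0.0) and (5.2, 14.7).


m = (14.7)/(-3.5) = -4.2000
b = y1 - m*x1 = 0.0 - (14.7*8.7)/(-3.5) = 0.0 + 36.5400 = 36.5400

y = -4.2000x + 36.5400


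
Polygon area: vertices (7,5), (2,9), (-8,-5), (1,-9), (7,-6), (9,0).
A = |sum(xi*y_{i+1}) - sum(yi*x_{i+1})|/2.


sum(xi*y_{i+1}) = 7*9 + 2*(-5) - 8*(-9) + 1*(-6) + 7*0 + 9*5 = 164
sum(yi*x_{i+1}) = 5*2 + 9*(-8) - 5*1 - 9*7 - 6*9 + 0*7 = -184
Area = |164 + 184|/2 = 348/2 = 174.0000

174.0000 sq units


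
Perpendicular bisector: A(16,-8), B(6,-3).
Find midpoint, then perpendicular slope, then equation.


Midpoint = (11, -5.5)
Slope of AB = dy/dx = 5/(-10) = -0.5000
Perp slope = -dx/dy = 10/5 = 2.0000
b = My - (perp slope)*Mx = -5.5 + (-10*11)/5 = -5.5 - 22.0000 = -27.5000

y = 2.0000x - 27.5000


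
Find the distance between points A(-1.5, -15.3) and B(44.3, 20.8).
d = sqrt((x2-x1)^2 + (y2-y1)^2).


dx = 44.3 + 1.5 = 45.8
dy = 20.8 + 15.3 = 36.1
d = sqrt(2097.64 + 1303.21) = sqrt(3400.85) = 58.3168

58.3168


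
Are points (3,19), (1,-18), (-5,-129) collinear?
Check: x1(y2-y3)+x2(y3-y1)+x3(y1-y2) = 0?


3*(-18+ 129) + 1*(-129-19) - 5*(19+ 18)
= 333 - 148 - 185 = 0

Yes, collinear (determinant = 0)


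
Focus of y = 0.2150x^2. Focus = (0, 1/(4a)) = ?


a = 0.2150
4a = 0.8600
focus = (0, 1/0.8600) = (0, 1.1628)

Focus = (0, 1.1628)


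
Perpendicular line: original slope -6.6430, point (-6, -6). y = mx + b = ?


Perpendicular slope = -1/m1 = -1/(-6.6430) = 0.1505
b2 = y0 - m2*x0 = -6 - 6/(-6.6430) = -6 + 0.9032 = -5.0968

y = 0.1505x - 5.0968


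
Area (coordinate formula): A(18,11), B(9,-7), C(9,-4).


18*(-7+ 4) = -54
9*(-4-11) = -135
9*(11+ 7) = 162
sum = -27
Area = |-27|/2 = 13.5000

13.5000 sq units


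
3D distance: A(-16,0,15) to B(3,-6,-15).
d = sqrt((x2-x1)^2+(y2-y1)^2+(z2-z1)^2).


dx=19, dy=-6, dz=-30
d = sqrt(361+36+900) = sqrt(1297) = 36.0139

36.0139


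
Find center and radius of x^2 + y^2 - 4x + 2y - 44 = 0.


h = -D/2 = 4/2 = 2
k = -E/2 = -2/2 = -1
r^2 = h^2 + k^2 - F = 4 + 1 + 44 = 49
r = 7

Center (2, -1), radius = 7


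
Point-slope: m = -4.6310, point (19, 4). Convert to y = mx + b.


y - 4 = -4.6310(x - 19)
y = -4.6310x + 4 + 4.6310*19
y = -4.6310x + 91.9890

y = -4.6310x + 91.9890


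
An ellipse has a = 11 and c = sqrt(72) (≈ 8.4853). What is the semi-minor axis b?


b^2 = 11^2 - (sqrt(72))^2 = 121 - 72 = 49
b = sqrt(49) = 7

b = 7


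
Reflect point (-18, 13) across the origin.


Reflection rule for origin: (-x, -y)
(-18, 13) -> (18, -13)

(18, -13)


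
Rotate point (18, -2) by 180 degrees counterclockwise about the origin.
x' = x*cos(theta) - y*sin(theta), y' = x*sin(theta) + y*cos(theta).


cos(180) = -1, sin(180) = 0
x' = 18*(-1) + 2*0 = -18
y' = 18*0 - 2*(-1) = 2

(-18, 2)


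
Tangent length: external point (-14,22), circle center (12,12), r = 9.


d = sqrt((-14-12)^2 + (22-12)^2) = sqrt(676+100) = 27.8568
L = sqrt(776.0000 - 81) = sqrt(695.0000) = 26.3629

26.3629


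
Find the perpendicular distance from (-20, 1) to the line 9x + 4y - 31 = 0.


|9*(-20) + 4*1 - 31| = |-207| = 207
sqrt(81 + 16) = sqrt(97) = 9.8489
d = 207/sqrt(97) = 21.0177

21.0177


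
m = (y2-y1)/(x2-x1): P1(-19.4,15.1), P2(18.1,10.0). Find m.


dy = 10.0 - 15.1 = -5.1
dx = 18.1 + 19.4 = 37.5
m = -5.1/37.5 = -0.1360

m = -0.1360


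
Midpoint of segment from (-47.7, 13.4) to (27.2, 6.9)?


Mx = (-47.7 + 27.2)/2 = -20.5/2 = -10.2500
My = (13.4 + 6.9)/2 = 20.3/2 = 10.1500

(-10.2500, 10.1500)


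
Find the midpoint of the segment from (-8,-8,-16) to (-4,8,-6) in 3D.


Mx = (-8- 4)/2 = -6.0000
My = (-8+8)/2 = 0
Mz = (-16- 6)/2 = -11.0000

M = (-6.0000, 0, -11.0000)


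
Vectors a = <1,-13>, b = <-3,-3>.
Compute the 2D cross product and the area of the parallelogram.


cross = 1*(-3) + 13*(-3) = -3 - 39 = -42
Parallelogram area = |-42| = 42

cross = -42, parallelogram area = 42


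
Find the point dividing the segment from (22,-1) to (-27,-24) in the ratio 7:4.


Px = (7*(-27) + 4*22)/11 = -101/11 = -9.1818
Py = (7*(-24) + 4*(-1))/11 = -172/11 = -15.6364

P = (-9.1818, -15.6364)


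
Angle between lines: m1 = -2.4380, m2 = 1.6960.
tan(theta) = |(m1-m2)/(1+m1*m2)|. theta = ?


m1-m2 = -4.134
1+m1*m2 = -3.134848
tan(theta) = |-4.134/(-3.134848)| = 1.318724
theta = arctan(|-4.134/(-3.134848)|) = 52.8266 degrees (acute angle)

52.8266 degrees


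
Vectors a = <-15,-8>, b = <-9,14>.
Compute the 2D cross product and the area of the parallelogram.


cross = -15*14 + 8*(-9) = -210 - 72 = -282
Parallelogram area = |-282| = 282

cross = -282, parallelogram area = 282


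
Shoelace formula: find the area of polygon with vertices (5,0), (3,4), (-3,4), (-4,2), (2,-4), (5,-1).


sum(xi*y_{i+1}) = 5*4 + 3*4 - 3*2 - 4*(-4) + 2*(-1) + 5*0 = 40
sum(yi*x_{i+1}) = 0*3 + 4*(-3) + 4*(-4) + 2*2 - 4*5 - 1*5 = -49
Area = |40 + 49|/2 = 89/2 = 44.5000

44.5000 sq units


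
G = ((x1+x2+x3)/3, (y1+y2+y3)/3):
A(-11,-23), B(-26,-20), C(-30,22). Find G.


Gx = (-11- 26- 30)/3 = -67/3 = -22.3333
Gy = (-23- 20+22)/3 = -21/3 = -7.0000

G = (-22.3333, -7.0000)


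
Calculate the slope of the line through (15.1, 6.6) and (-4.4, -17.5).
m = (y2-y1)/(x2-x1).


dy = -17.5 - 6.6 = -24.1
dx = -4.4 - 15.1 = -19.5
m = -24.1/(-19.5) = 1.2359

m = 1.2359


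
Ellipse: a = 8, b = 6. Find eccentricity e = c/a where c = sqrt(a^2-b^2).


c = sqrt(64-36) = sqrt(28) = 5.2915
e = c/a = sqrt(28)/8 = 0.6614

e = 0.6614


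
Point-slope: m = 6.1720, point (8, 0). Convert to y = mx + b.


y - 0 = 6.1720(x - 8)
y = 6.1720x + 0 - 6.1720*8
y = 6.1720x - 49.3760

y = 6.1720x - 49.3760


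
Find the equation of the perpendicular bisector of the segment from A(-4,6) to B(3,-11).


Midpoint = (-0.5, -2.5)
Slope of AB = dy/dx = -17/7 = -2.4286
Perp slope = -dx/dy = 7/17 = 0.4118
b = My - (perp slope)*Mx = -2.5 + (7*(-0.5))/(-17) = -2.5 + 0.2059 = -2.2941

y = 0.4118x - 2.2941


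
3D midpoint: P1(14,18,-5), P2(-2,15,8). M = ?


Mx = (14- 2)/2 = 6.0000
My = (18+15)/2 = 16.5000
Mz = (-5+8)/2 = 1.5000

M = (6.0000, 16.5000, 1.5000)


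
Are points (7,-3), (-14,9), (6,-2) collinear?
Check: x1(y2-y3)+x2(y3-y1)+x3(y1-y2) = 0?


7*(9+ 2) - 14*(-2+ 3) + 6*(-3-9)
= 77 - 14 - 72 = -9

No, not collinear (determinant = -9)


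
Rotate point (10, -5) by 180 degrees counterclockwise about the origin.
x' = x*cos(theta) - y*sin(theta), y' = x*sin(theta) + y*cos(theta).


cos(180) = -1, sin(180) = 0
x' = 10*(-1) + 5*0 = -10
y' = 10*0 - 5*(-1) = 5

(-10, 5)


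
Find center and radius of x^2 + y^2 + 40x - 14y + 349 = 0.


h = -D/2 = -40/2 = -20
k = -E/2 = 14/2 = 7
r^2 = h^2 + k^2 - F = 400 + 49 - 349 = 100
r = 10

Center (-20, 7), radius = 10


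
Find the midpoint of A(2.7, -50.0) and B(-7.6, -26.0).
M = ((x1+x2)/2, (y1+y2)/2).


Mx = (2.7 - 7.6)/2 = -4.9/2 = -2.4500
My = (-50.0 - 26.0)/2 = -76.0/2 = -38.0000

(-2.4500, -38.0000)


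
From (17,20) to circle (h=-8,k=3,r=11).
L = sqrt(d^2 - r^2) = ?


d = sqrt((17+ 8)^2 + (20-3)^2) = sqrt(625+289) = 30.2324
L = sqrt(914.0000 - 121) = sqrt(793.0000) = 28.1603

28.1603


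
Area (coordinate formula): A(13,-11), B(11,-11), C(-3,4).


13*(-11-4) = -195
11*(4+ 11) = 165
-3*(-11+ 11) = 0
sum = -30
Area = |-30|/2 = 15.0000

15.0000 sq units


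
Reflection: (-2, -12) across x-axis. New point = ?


Reflection rule for x-axis: (x, -y)
(-2, -12) -> (-2, 12)

(-2, 12)


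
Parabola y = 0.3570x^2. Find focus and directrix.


a = 0.3570
1/(4a) = 0.7003
Focus = (0, 0.7003)
Directrix: y = -0.7003

Focus = (0, 0.7003), Directrix: y = -0.7003


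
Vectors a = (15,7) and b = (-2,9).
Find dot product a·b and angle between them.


a·b = 15*(-2) + 7*9 = -30 + 63 = 33
|a| = sqrt(225+49) = 16.5529
|b| = sqrt(4+81) = 9.2195
cos(theta) = 33/(sqrt(274)*sqrt(85)) = 33/sqrt(23290) = 0.216237
theta = arccos(33/sqrt(23290)) = 77.5119 degrees

a·b = 33, theta = 77.5119 deg


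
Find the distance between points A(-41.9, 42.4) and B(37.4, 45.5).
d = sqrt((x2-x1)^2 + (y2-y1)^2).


dx = 37.4 + 41.9 = 79.3
dy = 45.5 - 42.4 = 3.1
d = sqrt(6288.49 + 9.61) = sqrt(6298.1) = 79.3606

79.3606


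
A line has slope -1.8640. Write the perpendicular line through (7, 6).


Perpendicular slope = -1/m1 = -1/(-1.8640) = 0.5365
b2 = y0 - m2*x0 = 6 + 7/(-1.8640) = 6 - 3.7554 = 2.2446

y = 0.5365x + 2.2446


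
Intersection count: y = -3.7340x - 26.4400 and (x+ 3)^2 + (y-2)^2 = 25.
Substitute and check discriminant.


Substitute y = -3.7340x - 26.4400: (x+ 3)^2 + (-3.7340x- 26.4400-2)^2 = 25
Expand to Ax^2 + Bx + C = 0, where b-k = -28.44
A = 1+m^2 = 14.942756
B = 2(m(b-k) - h) = 2(-3.7340*(-28.44) + 3) = 218.38992
C = h^2 + (b-k)^2 - r^2 = 9 + 808.8336 - 25 = 792.8336
disc = B^2-4AC = 47694.1572 - 47388.4761 = 305.6811
disc > 0

2 intersection points


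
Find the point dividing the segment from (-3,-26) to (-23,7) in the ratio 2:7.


Px = (2*(-23) + 7*(-3))/9 = -67/9 = -7.4444
Py = (2*7 + 7*(-26))/9 = -168/9 = -18.6667

P = (-7.4444, -18.6667)


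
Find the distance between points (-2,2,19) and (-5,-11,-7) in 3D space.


dx=-3, dy=-13, dz=-26
d = sqrt(9+169+676) = sqrt(854) = 29.2233

29.2233


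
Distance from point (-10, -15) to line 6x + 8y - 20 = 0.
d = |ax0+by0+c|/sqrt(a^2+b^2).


|6*(-10) + 8*(-15) - 20| = |-200| = 200
sqrt(36 + 64) = sqrt(100) = 10.0000
d = 200/sqrt(100) = 20.0000

20.0000


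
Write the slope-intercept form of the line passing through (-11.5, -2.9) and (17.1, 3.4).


m = (6.3)/(28.6) = 0.2203
b = y1 - m*x1 = -2.9 - (6.3*(-11.5))/(28.6) = -2.9 + 2.5332 = -0.3668

y = 0.2203x - 0.3668


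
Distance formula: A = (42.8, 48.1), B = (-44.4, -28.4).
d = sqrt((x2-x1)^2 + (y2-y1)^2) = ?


dx = -44.4 - 42.8 = -87.2
dy = -28.4 - 48.1 = -76.5
d = sqrt(7603.84 + 5852.25) = sqrt(13456.09) = 116.0004

116.0004


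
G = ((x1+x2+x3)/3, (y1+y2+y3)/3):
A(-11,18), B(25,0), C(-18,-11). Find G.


Gx = (-11+25- 18)/3 = -4/3 = -1.3333
Gy = (18+0- 11)/3 = 7/3 = 2.3333

G = (-1.3333, 2.3333)


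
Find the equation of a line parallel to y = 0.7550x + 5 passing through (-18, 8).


Parallel lines have equal slopes.
m2 = 0.7550
b2 = 8 - 0.7550*(-18) = 21.5900

y = 0.7550x + 21.5900


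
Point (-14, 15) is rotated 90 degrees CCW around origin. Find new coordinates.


cos(90) = 0, sin(90) = 1
x' = -14*0 - 15*1 = -15
y' = -14*1 + 15*0 = -14

(-15, -14)


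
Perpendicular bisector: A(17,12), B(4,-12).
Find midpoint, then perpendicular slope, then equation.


Midpoint = (10.5, 0)
Slope of AB = dy/dx = -24/(-13) = 1.8462
Perp slope = -dx/dy = -13/24 = -0.5417
b = My - (perp slope)*Mx = 0 + (-13*10.5)/(-24) = 0 + 5.6875 = 5.6875

y = -0.5417x + 5.6875


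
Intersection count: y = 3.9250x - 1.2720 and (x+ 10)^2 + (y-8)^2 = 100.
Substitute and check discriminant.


Substitute y = 3.9250x - 1.2720: (x+ 10)^2 + (3.9250x- 1.2720-8)^2 = 100
Expand to Ax^2 + Bx + C = 0, where b-k = -9.272
A = 1+m^2 = 16.405625
B = 2(m(b-k) - h) = 2(3.9250*(-9.272) + 10) = -52.7852
C = h^2 + (b-k)^2 - r^2 = 100 + 85.969984 - 100 = 85.969984
disc = B^2-4AC = 2786.2773 - 5641.5653 = -2855.2880
disc < 0

0 intersection points


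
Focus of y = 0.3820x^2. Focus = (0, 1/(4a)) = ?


a = 0.3820
4a = 1.5280
focus = (0, 1/1.5280) = (0, 0.6545)

Focus = (0, 0.6545)


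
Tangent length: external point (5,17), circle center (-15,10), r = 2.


d = sqrt((5+ 15)^2 + (17-10)^2) = sqrt(400+49) = 21.1896
L = sqrt(449.0000 - 4) = sqrt(445.0000) = 21.0950

21.0950


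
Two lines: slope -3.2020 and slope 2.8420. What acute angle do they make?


m1-m2 = -6.044
1+m1*m2 = -8.100084
tan(theta) = |-6.044/(-8.100084)| = 0.746165
theta = arctan(|-6.044/(-8.100084)|) = 36.7290 degrees (acute angle)

36.7290 degrees


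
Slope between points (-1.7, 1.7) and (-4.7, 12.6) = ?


dy = 12.6 - 1.7 = 10.9
dx = -4.7 + 1.7 = -3.0
m = 10.9/(-3.0) = -3.6333

m = -3.6333


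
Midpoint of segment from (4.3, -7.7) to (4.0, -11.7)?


Mx = (4.3 + 4.0)/2 = 8.3/2 = 4.1500
My = (-7.7 - 11.7)/2 = -19.4/2 = -9.7000

(4.1500, -9.7000)


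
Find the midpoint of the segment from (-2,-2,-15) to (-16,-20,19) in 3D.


Mx = (-2- 16)/2 = -9.0000
My = (-2- 20)/2 = -11.0000
Mz = (-15+19)/2 = 2.0000

M = (-9.0000, -11.0000, 2.0000)


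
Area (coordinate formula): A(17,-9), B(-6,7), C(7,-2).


17*(7+ 2) = 153
-6*(-2+ 9) = -42
7*(-9-7) = -112
sum = -1
Area = |-1|/2 = 0.5000

0.5000 sq units


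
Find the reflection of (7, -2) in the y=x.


Reflection rule for y=x: (y, x)
(7, -2) -> (-2, 7)

(-2, 7)


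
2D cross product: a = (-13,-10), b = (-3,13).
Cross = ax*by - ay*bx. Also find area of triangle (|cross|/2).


cross = -13*13 + 10*(-3) = -169 - 30 = -199
Triangle area = |-199|/2 = 199/2 = 99.5000

cross = -199, triangle area = 99.5000


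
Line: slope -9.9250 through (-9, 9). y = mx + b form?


y - 9 = -9.9250(x + 9)
y = -9.9250x + 9 + 9.9250*(-9)
y = -9.9250x - 80.3250

y = -9.9250x - 80.3250


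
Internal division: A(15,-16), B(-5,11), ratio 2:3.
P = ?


Px = (2*(-5) + 3*15)/5 = 35/5 = 7.0000
Py = (2*11 + 3*(-16))/5 = -26/5 = -5.2000

P = (7.0000, -5.2000)


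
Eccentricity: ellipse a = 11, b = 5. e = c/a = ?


c = sqrt(121-25) = sqrt(96) = 9.7980
e = c/a = sqrt(96)/11 = 0.8907

e = 0.8907


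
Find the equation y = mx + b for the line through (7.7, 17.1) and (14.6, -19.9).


m = (-37.0)/(6.9) = -5.3623
b = y1 - m*x1 = 17.1 - (-37.0*7.7)/(6.9) = 17.1 + 41.2899 = 58.3899

y = -5.3623x + 58.3899


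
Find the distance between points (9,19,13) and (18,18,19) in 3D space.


dx=9, dy=-1, dz=6
d = sqrt(81+1+36) = sqrt(118) = 10.8628

10.8628


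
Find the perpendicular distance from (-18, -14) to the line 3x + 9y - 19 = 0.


|3*(-18) + 9*(-14) - 19| = |-199| = 199
sqrt(9 + 81) = sqrt(90) = 9.4868
d = 199/sqrt(90) = 20.9764

20.9764


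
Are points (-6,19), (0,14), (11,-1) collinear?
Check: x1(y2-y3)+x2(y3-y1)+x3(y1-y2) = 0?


-6*(14+ 1) + 0*(-1-19) + 11*(19-14)
= -90 + 0 + 55 = -35

No, not collinear (determinant = -35)


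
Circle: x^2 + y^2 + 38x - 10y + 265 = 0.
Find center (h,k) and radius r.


h = -D/2 = -38/2 = -19
k = -E/2 = 10/2 = 5
r^2 = h^2 + k^2 - F = 361 + 25 - 265 = 121
r = 11

Center (-19, 5), radius = 11


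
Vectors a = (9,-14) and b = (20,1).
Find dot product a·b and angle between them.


a·b = 9*20 - 14*1 = 180 - 14 = 166
|a| = sqrt(81+196) = 16.6433
|b| = sqrt(400+1) = 20.0250
cos(theta) = 166/(sqrt(277)*sqrt(401)) = 166/sqrt(111077) = 0.498076
theta = arccos(166/sqrt(111077)) = 60.1272 degrees

a·b = 166, theta = 60.1272 deg


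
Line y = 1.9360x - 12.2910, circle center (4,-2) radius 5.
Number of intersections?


Substitute y = 1.9360x - 12.2910: (x-4)^2 + (1.9360x- 12.2910+ 2)^2 = 25
Expand to Ax^2 + Bx + C = 0, where b-k = -10.291
A = 1+m^2 = 4.748096
B = 2(m(b-k) - h) = 2(1.9360*(-10.291) - 4) = -47.846752
C = h^2 + (b-k)^2 - r^2 = 16 + 105.904681 - 25 = 96.904681
disc = B^2-4AC = 2289.3117 - 1840.4509 = 448.8608
disc > 0

2 intersection points


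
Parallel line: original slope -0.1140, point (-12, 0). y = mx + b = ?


Parallel lines have equal slopes.
m2 = -0.1140
b2 = 0 + 0.1140*(-12) = -1.3680

y = -0.1140x - 1.3680


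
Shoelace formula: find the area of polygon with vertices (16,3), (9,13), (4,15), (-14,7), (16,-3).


sum(xi*y_{i+1}) = 16*13 + 9*15 + 4*7 - 14*(-3) + 16*3 = 461
sum(yi*x_{i+1}) = 3*9 + 13*4 + 15*(-14) + 7*16 - 3*16 = -67
Area = |461 + 67|/2 = 528/2 = 264.0000

264.0000 sq units


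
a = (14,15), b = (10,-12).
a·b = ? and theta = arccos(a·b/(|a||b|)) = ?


a·b = 14*10 + 15*(-12) = 140 - 180 = -40
|a| = sqrt(196+225) = 20.5183
|b| = sqrt(100+144) = 15.6205
cos(theta) = -40/(sqrt(421)*sqrt(244)) = -40/sqrt(102724) = -0.124803
theta = arccos(-40/sqrt(102724)) = 97.1694 degrees

a·b = -40, theta = 97.1694 deg


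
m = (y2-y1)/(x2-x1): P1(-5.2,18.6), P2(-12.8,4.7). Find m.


dy = 4.7 - 18.6 = -13.9
dx = -12.8 + 5.2 = -7.6
m = -13.9/(-7.6) = 1.8289

m = 1.8289


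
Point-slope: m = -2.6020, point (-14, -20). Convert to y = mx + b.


y + 20 = -2.6020(x + 14)
y = -2.6020x - 20 + 2.6020*(-14)
y = -2.6020x - 56.4280

y = -2.6020x - 56.4280


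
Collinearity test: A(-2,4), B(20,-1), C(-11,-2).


-2*(-1+ 2) + 20*(-2-4) - 11*(4+ 1)
= -2 - 120 - 55 = -177

No, not collinear (determinant = -177)


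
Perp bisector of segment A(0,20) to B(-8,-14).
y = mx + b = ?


Midpoint = (-4, 3)
Slope of AB = dy/dx = -34/(-8) = 4.2500
Perp slope = -dx/dy = -8/34 = -0.2353
b = My - (perp slope)*Mx = 3 + (-8*(-4))/(-34) = 3 - 0.9412 = 2.0588

y = -0.2353x + 2.0588


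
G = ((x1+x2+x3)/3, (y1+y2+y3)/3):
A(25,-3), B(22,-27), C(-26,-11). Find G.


Gx = (25+22- 26)/3 = 21/3 = 7.0000
Gy = (-3- 27- 11)/3 = -41/3 = -13.6667

G = (7.0000, -13.6667)


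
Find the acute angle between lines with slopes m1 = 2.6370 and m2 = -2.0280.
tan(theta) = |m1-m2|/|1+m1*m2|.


m1-m2 = 4.665
1+m1*m2 = -4.347836
tan(theta) = |4.665/(-4.347836)| = 1.072948
theta = arctan(|4.665/(-4.347836)|) = 47.0154 degrees (acute angle)

47.0154 degrees


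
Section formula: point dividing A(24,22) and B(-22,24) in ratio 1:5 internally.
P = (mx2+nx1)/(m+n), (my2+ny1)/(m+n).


Px = (1*(-22) + 5*24)/6 = 98/6 = 16.3333
Py = (1*24 + 5*22)/6 = 134/6 = 22.3333

P = (16.3333, 22.3333)


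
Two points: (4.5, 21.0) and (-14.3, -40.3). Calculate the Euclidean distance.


dx = -14.3 - 4.5 = -18.8
dy = -40.3 - 21.0 = -61.3
d = sqrt(353.44 + 3757.69) = sqrt(4111.13) = 64.1181

64.1181


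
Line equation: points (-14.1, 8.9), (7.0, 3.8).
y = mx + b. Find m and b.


m = (-5.1)/(21.1) = -0.2417
b = y1 - m*x1 = 8.9 - (-5.1*(-14.1))/(21.1) = 8.9 - 3.4081 = 5.4919

y = -0.2417x + 5.4919


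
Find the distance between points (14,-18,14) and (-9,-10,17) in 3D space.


dx=-23, dy=8, dz=3
d = sqrt(529+64+9) = sqrt(602) = 24.5357

24.5357


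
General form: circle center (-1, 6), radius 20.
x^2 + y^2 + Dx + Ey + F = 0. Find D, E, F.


(x+ 1)^2 + (y-6)^2 = 20^2
D = -2h = 2, E = -2k = -12
F = h^2+k^2-r^2 = 1+36-400 = -363

D = 2, E = -12, F = -363


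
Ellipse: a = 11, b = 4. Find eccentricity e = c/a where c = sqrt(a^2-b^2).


c = sqrt(121-16) = sqrt(105) = 10.2470
e = c/a = sqrt(105)/11 = 0.9315

e = 0.9315


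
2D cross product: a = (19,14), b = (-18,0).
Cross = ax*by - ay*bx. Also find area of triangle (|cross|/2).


cross = 19*0 - 14*(-18) = 0 + 252 = 252
Triangle area = |252|/2 = 252/2 = 126.0000

cross = 252, triangle area = 126.0000


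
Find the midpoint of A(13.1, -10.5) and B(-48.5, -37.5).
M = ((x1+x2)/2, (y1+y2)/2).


Mx = (13.1 - 48.5)/2 = -35.4/2 = -17.7000
My = (-10.5 - 37.5)/2 = -48.0/2 = -24.0000

(-17.7000, -24.0000)


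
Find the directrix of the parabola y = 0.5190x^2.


a = 0.5190
1/(4a) = 0.4817
directrix: y = -0.4817 = -0.4817

y = -0.4817


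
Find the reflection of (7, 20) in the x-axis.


Reflection rule for x-axis: (x, -y)
(7, 20) -> (7, -20)

(7, -20)


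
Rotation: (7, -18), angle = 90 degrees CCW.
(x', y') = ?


cos(90) = 0, sin(90) = 1
x' = 7*0 + 18*1 = 18
y' = 7*1 - 18*0 = 7

(18, 7)


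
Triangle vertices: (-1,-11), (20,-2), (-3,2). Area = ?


-1*(-2-2) = 4
20*(2+ 11) = 260
-3*(-11+ 2) = 27
sum = 291
Area = |291|/2 = 145.5000

145.5000 sq units


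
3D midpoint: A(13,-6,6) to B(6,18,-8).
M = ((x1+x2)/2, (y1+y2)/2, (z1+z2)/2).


Mx = (13+6)/2 = 9.5000
My = (-6+18)/2 = 6.0000
Mz = (6- 8)/2 = -1.0000

M = (9.5000, 6.0000, -1.0000)


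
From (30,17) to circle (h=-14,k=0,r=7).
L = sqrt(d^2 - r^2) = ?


d = sqrt((30+ 14)^2 + (17-0)^2) = sqrt(1936+289) = 47.1699
L = sqrt(2225.0000 - 49) = sqrt(2176.0000) = 46.6476

46.6476


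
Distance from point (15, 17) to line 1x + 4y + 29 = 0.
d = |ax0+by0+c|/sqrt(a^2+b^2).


|1*15 + 4*17 + 29| = |112| = 112
sqrt(1 + 16) = sqrt(17) = 4.1231
d = 112/sqrt(17) = 27.1640

27.1640


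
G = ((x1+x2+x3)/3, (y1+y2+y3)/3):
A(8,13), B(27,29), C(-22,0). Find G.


Gx = (8+27- 22)/3 = 13/3 = 4.3333
Gy = (13+29+0)/3 = 42/3 = 14.0000

G = (4.3333, 14.0000)


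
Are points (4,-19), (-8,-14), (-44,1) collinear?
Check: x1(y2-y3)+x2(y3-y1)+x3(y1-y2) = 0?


4*(-14-1) - 8*(1+ 19) - 44*(-19+ 14)
= -60 - 160 + 220 = 0

Yes, collinear (determinant = 0)


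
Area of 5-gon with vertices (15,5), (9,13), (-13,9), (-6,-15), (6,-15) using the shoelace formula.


sum(xi*y_{i+1}) = 15*13 + 9*9 - 13*(-15) - 6*(-15) + 6*5 = 591
sum(yi*x_{i+1}) = 5*9 + 13*(-13) + 9*(-6) - 15*6 - 15*15 = -493
Area = |591 + 493|/2 = 1084/2 = 542.0000

542.0000 sq units


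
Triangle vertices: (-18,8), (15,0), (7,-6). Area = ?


-18*(0+ 6) = -108
15*(-6-8) = -210
7*(8-0) = 56
sum = -262
Area = |-262|/2 = 131.0000

131.0000 sq units


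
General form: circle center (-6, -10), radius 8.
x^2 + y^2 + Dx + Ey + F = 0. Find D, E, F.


(x+ 6)^2 + (y+ 10)^2 = 8^2
D = -2h = 12, E = -2k = 20
F = h^2+k^2-r^2 = 36+100-64 = 72

D = 12, E = 20, F = 72


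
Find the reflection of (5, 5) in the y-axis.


Reflection rule for y-axis: (-x, y)
(5, 5) -> (-5, 5)

(-5, 5)


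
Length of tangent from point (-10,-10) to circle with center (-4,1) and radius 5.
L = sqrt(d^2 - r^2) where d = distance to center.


d = sqrt((-10+ 4)^2 + (-10-1)^2) = sqrt(36+121) = 12.5300
L = sqrt(157.0000 - 25) = sqrt(132.0000) = 11.4891

11.4891


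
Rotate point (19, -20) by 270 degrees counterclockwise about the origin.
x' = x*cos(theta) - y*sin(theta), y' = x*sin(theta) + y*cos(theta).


cos(270) = 0, sin(270) = -1
x' = 19*0 + 20*(-1) = -20
y' = 19*(-1) - 20*0 = -19

(-20, -19)


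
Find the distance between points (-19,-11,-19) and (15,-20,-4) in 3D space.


dx=34, dy=-9, dz=15
d = sqrt(1156+81+225) = sqrt(1462) = 38.2361

38.2361


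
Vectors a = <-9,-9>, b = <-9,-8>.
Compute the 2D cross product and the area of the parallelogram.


cross = -9*(-8) + 9*(-9) = 72 - 81 = -9
Parallelogram area = |-9| = 9

cross = -9, parallelogram area = 9


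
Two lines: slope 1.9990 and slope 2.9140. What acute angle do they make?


m1-m2 = -0.915
1+m1*m2 = 6.825086
tan(theta) = |-0.915/6.825086| = 0.134064
theta = arctan(|-0.915/6.825086|) = 7.6358 degrees (acute angle)

7.6358 degrees


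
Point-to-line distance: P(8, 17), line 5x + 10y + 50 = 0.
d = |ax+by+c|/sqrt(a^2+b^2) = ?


|5*8 + 10*17 + 50| = |260| = 260
sqrt(25 + 100) = sqrt(125) = 11.1803
d = 260/sqrt(125) = 23.2551

23.2551


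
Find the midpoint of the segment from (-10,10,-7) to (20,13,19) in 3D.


Mx = (-10+20)/2 = 5.0000
My = (10+13)/2 = 11.5000
Mz = (-7+19)/2 = 6.0000

M = (5.0000, 11.5000, 6.0000)


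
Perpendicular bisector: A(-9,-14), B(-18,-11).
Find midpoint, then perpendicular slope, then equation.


Midpoint = (-13.5, -12.5)
Slope of AB = dy/dx = 3/(-9) = -0.3333
Perp slope = -dx/dy = 9/3 = 3.0000
b = My - (perp slope)*Mx = -12.5 + (-9*(-13.5))/3 = -12.5 + 40.5000 = 28.0000

y = 3.0000x + 28.0000


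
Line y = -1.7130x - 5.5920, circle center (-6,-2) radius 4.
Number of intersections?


Substitute y = -1.7130x - 5.5920: (x+ 6)^2 + (-1.7130x- 5.5920+ 2)^2 = 16
Expand to Ax^2 + Bx + C = 0, where b-k = -3.592
A = 1+m^2 = 3.934369
B = 2(m(b-k) - h) = 2(-1.7130*(-3.592) + 6) = 24.306192
C = h^2 + (b-k)^2 - r^2 = 36 + 12.902464 - 16 = 32.902464
disc = B^2-4AC = 590.7910 - 517.8017 = 72.9893
disc > 0

2 intersection points


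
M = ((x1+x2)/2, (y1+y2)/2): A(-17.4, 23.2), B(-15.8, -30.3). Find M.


Mx = (-17.4 - 15.8)/2 = -33.2/2 = -16.6000
My = (23.2 - 30.3)/2 = -7.1/2 = -3.5500

(-16.6000, -3.5500)


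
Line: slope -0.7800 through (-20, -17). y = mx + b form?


y + 17 = -0.7800(x + 20)
y = -0.7800x - 17 + 0.7800*(-20)
y = -0.7800x - 32.6000

y = -0.7800x - 32.6000


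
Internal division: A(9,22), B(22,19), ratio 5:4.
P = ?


Px = (5*22 + 4*9)/9 = 146/9 = 16.2222
Py = (5*19 + 4*22)/9 = 183/9 = 20.3333

P = (16.2222, 20.3333)


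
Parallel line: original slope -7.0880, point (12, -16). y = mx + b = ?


Parallel lines have equal slopes.
m2 = -7.0880
b2 = -16 + 7.0880*12 = 69.0560

y = -7.0880x + 69.0560


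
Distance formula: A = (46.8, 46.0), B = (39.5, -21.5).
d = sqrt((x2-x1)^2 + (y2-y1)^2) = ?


dx = 39.5 - 46.8 = -7.3
dy = -21.5 - 46.0 = -67.5
d = sqrt(53.29 + 4556.25) = sqrt(4609.54) = 67.8936

67.8936


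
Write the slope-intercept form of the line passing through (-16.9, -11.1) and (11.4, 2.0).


m = (13.1)/(28.3) = 0.4629
b = y1 - m*x1 = -11.1 - (13.1*(-16.9))/(28.3) = -11.1 + 7.8230 = -3.2770

y = 0.4629x - 3.2770


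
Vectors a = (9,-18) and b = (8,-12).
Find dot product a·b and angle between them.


a·b = 9*8 - 18*(-12) = 72 + 216 = 288
|a| = sqrt(81+324) = 20.1246
|b| = sqrt(64+144) = 14.4222
cos(theta) = 288/(sqrt(405)*sqrt(208)) = 288/sqrt(84240) = 0.992278
theta = arccos(288/sqrt(84240)) = 7.1250 degrees

a·b = 288, theta = 7.1250 deg


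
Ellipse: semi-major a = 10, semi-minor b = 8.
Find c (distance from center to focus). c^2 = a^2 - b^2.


c^2 = 10^2 - 8^2 = 100 - 64 = 36
c = sqrt(36) = 6.0000

c = 6.0000


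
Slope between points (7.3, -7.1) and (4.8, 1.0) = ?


dy = 1.0 + 7.1 = 8.1
dx = 4.8 - 7.3 = -2.5
m = 8.1/(-2.5) = -3.2400

m = -3.2400


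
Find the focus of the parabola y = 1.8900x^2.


a = 1.8900
4a = 7.5600
focus = (0, 1/7.5600) = (0, 0.1323)

Focus = (0, 0.1323)


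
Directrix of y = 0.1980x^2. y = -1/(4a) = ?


a = 0.1980
1/(4a) = 1.2626
directrix: y = -1.2626 = -1.2626

y = -1.2626


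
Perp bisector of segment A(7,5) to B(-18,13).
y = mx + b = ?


Midpoint = (-5.5, 9)
Slope of AB = dy/dx = 8/(-25) = -0.3200
Perp slope = -dx/dy = 25/8 = 3.1250
b = My - (perp slope)*Mx = 9 + (-25*(-5.5))/8 = 9 + 17.1875 = 26.1875

y = 3.1250x + 26.1875


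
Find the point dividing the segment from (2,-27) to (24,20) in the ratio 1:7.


Px = (1*24 + 7*2)/8 = 38/8 = 4.7500
Py = (1*20 + 7*(-27))/8 = -169/8 = -21.1250

P = (4.7500, -21.1250)


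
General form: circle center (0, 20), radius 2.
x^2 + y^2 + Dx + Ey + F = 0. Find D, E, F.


(x-0)^2 + (y-20)^2 = 2^2
D = -2h = 0, E = -2k = -40
F = h^2+k^2-r^2 = 0+400-4 = 396

D = 0, E = -40, F = 396


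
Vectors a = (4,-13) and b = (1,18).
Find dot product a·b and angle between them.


a·b = 4*1 - 13*18 = 4 - 234 = -230
|a| = sqrt(16+169) = 13.6015
|b| = sqrt(1+324) = 18.0278
cos(theta) = -230/(sqrt(185)*sqrt(325)) = -230/sqrt(60125) = -0.937994
theta = arccos(-230/sqrt(60125)) = 159.7174 degrees

a·b = -230, theta = 159.7174 deg


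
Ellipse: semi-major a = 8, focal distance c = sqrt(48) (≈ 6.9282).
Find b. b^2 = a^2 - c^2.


b^2 = 8^2 - (sqrt(48))^2 = 64 - 48 = 16
b = sqrt(16) = 4

b = 4


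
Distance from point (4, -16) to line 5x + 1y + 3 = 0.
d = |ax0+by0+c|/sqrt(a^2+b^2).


|5*4 + 1*(-16) + 3| = |7| = 7
sqrt(25 + 1) = sqrt(26) = 5.0990
d = 7/sqrt(26) = 1.3728

1.3728


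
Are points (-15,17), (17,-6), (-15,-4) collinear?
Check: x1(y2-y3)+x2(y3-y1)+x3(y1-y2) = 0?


-15*(-6+ 4) + 17*(-4-17) - 15*(17+ 6)
= 30 - 357 - 345 = -672

No, not collinear (determinant = -672)


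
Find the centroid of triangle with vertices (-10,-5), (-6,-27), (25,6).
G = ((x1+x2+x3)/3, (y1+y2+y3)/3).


Gx = (-10- 6+25)/3 = 9/3 = 3.0000
Gy = (-5- 27+6)/3 = -26/3 = -8.6667

G = (3.0000, -8.6667)


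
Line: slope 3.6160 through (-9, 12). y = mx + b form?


y - 12 = 3.6160(x + 9)
y = 3.6160x + 12 - 3.6160*(-9)
y = 3.6160x + 44.5440

y = 3.6160x + 44.5440


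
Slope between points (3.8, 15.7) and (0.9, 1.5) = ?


dy = 1.5 - 15.7 = -14.2
dx = 0.9 - 3.8 = -2.9
m = -14.2/(-2.9) = 4.8966

m = 4.8966


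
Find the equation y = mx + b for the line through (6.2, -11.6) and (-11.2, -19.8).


m = (-8.2)/(-17.4) = 0.4713
b = y1 - m*x1 = -11.6 - (-8.2*6.2)/(-17.4) = -11.6 - 2.9218 = -14.5218

y = 0.4713x - 14.5218


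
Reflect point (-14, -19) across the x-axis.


Reflection rule for x-axis: (x, -y)
(-14, -19) -> (-14, 19)

(-14, 19)


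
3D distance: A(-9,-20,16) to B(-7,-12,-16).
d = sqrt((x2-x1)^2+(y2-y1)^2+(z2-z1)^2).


dx=2, dy=8, dz=-32
d = sqrt(4+64+1024) = sqrt(1092) = 33.0454

33.0454


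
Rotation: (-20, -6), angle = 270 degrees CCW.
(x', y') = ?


cos(270) = 0, sin(270) = -1
x' = -20*0 + 6*(-1) = -6
y' = -20*(-1) - 6*0 = 20

(-6, 20)


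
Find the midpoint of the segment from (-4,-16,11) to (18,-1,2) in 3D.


Mx = (-4+18)/2 = 7.0000
My = (-16- 1)/2 = -8.5000
Mz = (11+2)/2 = 6.5000

M = (7.0000, -8.5000, 6.5000)


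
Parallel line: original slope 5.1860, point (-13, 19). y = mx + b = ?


Parallel lines have equal slopes.
m2 = 5.1860
b2 = 19 - 5.1860*(-13) = 86.4180

y = 5.1860x + 86.4180


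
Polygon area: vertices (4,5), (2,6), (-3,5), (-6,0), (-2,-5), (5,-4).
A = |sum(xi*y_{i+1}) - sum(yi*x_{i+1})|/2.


sum(xi*y_{i+1}) = 4*6 + 2*5 - 3*0 - 6*(-5) - 2*(-4) + 5*5 = 97
sum(yi*x_{i+1}) = 5*2 + 6*(-3) + 5*(-6) + 0*(-2) - 5*5 - 4*4 = -79
Area = |97 + 79|/2 = 176/2 = 88.0000

88.0000 sq units


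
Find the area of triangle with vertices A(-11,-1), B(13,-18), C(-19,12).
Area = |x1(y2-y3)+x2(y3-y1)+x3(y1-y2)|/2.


-11*(-18-12) = 330
13*(12+ 1) = 169
-19*(-1+ 18) = -323
sum = 176
Area = |176|/2 = 88.0000

88.0000 sq units


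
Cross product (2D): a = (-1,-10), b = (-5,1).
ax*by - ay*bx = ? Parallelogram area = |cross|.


cross = -1*1 + 10*(-5) = -1 - 50 = -51
Parallelogram area = |-51| = 51

cross = -51, parallelogram area = 51


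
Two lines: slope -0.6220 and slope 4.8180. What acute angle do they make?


m1-m2 = -5.44
1+m1*m2 = -1.996796
tan(theta) = |-5.44/(-1.996796)| = 2.724364
theta = arctan(|-5.44/(-1.996796)|) = 69.8439 degrees (acute angle)

69.8439 degrees


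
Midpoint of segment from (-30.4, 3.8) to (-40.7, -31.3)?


Mx = (-30.4 - 40.7)/2 = -71.1/2 = -35.5500
My = (3.8 - 31.3)/2 = -27.5/2 = -13.7500

(-35.5500, -13.7500)


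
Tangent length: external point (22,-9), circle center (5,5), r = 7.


d = sqrt((22-5)^2 + (-9-5)^2) = sqrt(289+196) = 22.0227
L = sqrt(485.0000 - 49) = sqrt(436.0000) = 20.8806

20.8806


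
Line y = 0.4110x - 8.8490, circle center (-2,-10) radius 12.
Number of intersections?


Substitute y = 0.4110x - 8.8490: (x+ 2)^2 + (0.4110x- 8.8490+ 10)^2 = 144
Expand to Ax^2 + Bx + C = 0, where b-k = 1.151
A = 1+m^2 = 1.168921
B = 2(m(b-k) - h) = 2(0.4110*1.151 + 2) = 4.946122
C = h^2 + (b-k)^2 - r^2 = 4 + 1.324801 - 144 = -138.675199
disc = B^2-4AC = 24.4641 + 648.4014 = 672.8655
disc > 0

2 intersection points


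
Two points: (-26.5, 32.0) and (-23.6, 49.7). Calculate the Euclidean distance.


dx = -23.6 + 26.5 = 2.9
dy = 49.7 - 32.0 = 17.7
d = sqrt(8.41 + 313.29) = sqrt(321.7) = 17.9360

17.9360


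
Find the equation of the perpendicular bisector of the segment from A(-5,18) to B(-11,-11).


Midpoint = (-8, 3.5)
Slope of AB = dy/dx = -29/(-6) = 4.8333
Perp slope = -dx/dy = -6/29 = -0.2069
b = My - (perp slope)*Mx = 3.5 + (-6*(-8))/(-29) = 3.5 - 1.6552 = 1.8448

y = -0.2069x + 1.8448


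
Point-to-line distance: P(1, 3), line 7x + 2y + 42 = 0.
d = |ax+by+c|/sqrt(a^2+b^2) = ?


|7*1 + 2*3 + 42| = |55| = 55
sqrt(49 + 4) = sqrt(53) = 7.2801
d = 55/sqrt(53) = 7.5548

7.5548


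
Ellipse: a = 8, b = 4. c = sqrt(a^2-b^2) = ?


c^2 = 8^2 - 4^2 = 64 - 16 = 48
c = sqrt(48) = 6.9282

c = 6.9282


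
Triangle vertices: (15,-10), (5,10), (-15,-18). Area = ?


15*(10+ 18) = 420
5*(-18+ 10) = -40
-15*(-10-10) = 300
sum = 680
Area = |680|/2 = 340.0000

340.0000 sq units


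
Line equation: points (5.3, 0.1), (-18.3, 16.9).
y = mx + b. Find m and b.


m = (16.8)/(-23.6) = -0.7119
b = y1 - m*x1 = 0.1 - (16.8*5.3)/(-23.6) = 0.1 + 3.7729 = 3.8729

y = -0.7119x + 3.8729


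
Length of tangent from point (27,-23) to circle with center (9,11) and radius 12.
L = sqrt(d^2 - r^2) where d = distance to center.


d = sqrt((27-9)^2 + (-23-11)^2) = sqrt(324+1156) = 38.4708
L = sqrt(1480.0000 - 144) = sqrt(1336.0000) = 36.5513

36.5513


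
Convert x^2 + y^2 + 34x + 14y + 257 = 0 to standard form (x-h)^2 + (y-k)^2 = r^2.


h = -D/2 = -34/2 = -17
k = -E/2 = -14/2 = -7
r^2 = h^2 + k^2 - F = 289 + 49 - 257 = 81
r = 9

Center (-17, -7), radius = 9


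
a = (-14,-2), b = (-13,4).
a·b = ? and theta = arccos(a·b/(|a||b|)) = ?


a·b = -14*(-13) - 2*4 = 182 - 8 = 174
|a| = sqrt(196+4) = 14.1421
|b| = sqrt(169+16) = 13.6015
cos(theta) = 174/(sqrt(200)*sqrt(185)) = 174/sqrt(37000) = 0.904583
theta = arccos(174/sqrt(37000)) = 25.2328 degrees

a·b = 174, theta = 25.2328 deg


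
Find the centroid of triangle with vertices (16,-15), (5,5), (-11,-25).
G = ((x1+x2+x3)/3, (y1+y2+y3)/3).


Gx = (16+5- 11)/3 = 10/3 = 3.3333
Gy = (-15+5- 25)/3 = -35/3 = -11.6667

G = (3.3333, -11.6667)


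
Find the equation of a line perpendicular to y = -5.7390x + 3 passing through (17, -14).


Perpendicular slope = -1/m1 = -1/(-5.7390) = 0.1742
b2 = y0 - m2*x0 = -14 + 17/(-5.7390) = -14 - 2.9622 = -16.9622

y = 0.1742x - 16.9622


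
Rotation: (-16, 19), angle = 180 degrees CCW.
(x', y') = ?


cos(180) = -1, sin(180) = 0
x' = -16*(-1) - 19*0 = 16
y' = -16*0 + 19*(-1) = -19

(16, -19)


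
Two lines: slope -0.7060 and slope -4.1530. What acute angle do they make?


m1-m2 = 3.447
1+m1*m2 = 3.932018
tan(theta) = |3.447/3.932018| = 0.876649
theta = arctan(|3.447/3.932018|) = 41.2394 degrees (acute angle)

41.2394 degrees


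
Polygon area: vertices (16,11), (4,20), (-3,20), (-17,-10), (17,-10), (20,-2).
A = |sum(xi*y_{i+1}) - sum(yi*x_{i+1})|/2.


sum(xi*y_{i+1}) = 16*20 + 4*20 - 3*(-10) - 17*(-10) + 17*(-2) + 20*11 = 786
sum(yi*x_{i+1}) = 11*4 + 20*(-3) + 20*(-17) - 10*17 - 10*20 - 2*16 = -758
Area = |786 + 758|/2 = 1544/2 = 772.0000

772.0000 sq units


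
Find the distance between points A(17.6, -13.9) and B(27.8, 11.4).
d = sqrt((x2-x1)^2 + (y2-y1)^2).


dx = 27.8 - 17.6 = 10.2
dy = 11.4 + 13.9 = 25.3
d = sqrt(104.04 + 640.09) = sqrt(744.13) = 27.2787

27.2787


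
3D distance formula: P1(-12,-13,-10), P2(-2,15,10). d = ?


dx=10, dy=28, dz=20
d = sqrt(100+784+400) = sqrt(1284) = 35.8329

35.8329


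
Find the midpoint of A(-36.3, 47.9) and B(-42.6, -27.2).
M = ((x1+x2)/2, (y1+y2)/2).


Mx = (-36.3 - 42.6)/2 = -78.9/2 = -39.4500
My = (47.9 - 27.2)/2 = 20.7/2 = 10.3500

(-39.4500, 10.3500)


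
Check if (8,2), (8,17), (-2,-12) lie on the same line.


8*(17+ 12) + 8*(-12-2) - 2*(2-17)
= 232 - 112 + 30 = 150

No, not collinear (determinant = 150)


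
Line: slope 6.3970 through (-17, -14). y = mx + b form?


y + 14 = 6.3970(x + 17)
y = 6.3970x - 14 - 6.3970*(-17)
y = 6.3970x + 94.7490

y = 6.3970x + 94.7490


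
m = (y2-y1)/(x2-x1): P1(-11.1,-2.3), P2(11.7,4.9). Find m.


dy = 4.9 + 2.3 = 7.2
dx = 11.7 + 11.1 = 22.8
m = 7.2/22.8 = 0.3158

m = 0.3158


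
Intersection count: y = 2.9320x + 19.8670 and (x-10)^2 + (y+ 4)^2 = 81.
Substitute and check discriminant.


Substitute y = 2.9320x + 19.8670: (x-10)^2 + (2.9320x+19.8670+ 4)^2 = 81
Expand to Ax^2 + Bx + C = 0, where b-k = 23.867
A = 1+m^2 = 9.596624
B = 2(m(b-k) - h) = 2(2.9320*23.867 - 10) = 119.956088
C = h^2 + (b-k)^2 - r^2 = 100 + 569.633689 - 81 = 588.633689
disc = B^2-4AC = 14389.4630 - 22595.5847 = -8206.1217
disc < 0

0 intersection points


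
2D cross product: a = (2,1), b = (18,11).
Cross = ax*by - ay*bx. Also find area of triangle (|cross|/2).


cross = 2*11 - 1*18 = 22 - 18 = 4
Triangle area = |4|/2 = 4/2 = 2.0000

cross = 4, triangle area = 2.0000


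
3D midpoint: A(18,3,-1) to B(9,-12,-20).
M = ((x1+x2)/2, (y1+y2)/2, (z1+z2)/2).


Mx = (18+9)/2 = 13.5000
My = (3- 12)/2 = -4.5000
Mz = (-1- 20)/2 = -10.5000

M = (13.5000, -4.5000, -10.5000)
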